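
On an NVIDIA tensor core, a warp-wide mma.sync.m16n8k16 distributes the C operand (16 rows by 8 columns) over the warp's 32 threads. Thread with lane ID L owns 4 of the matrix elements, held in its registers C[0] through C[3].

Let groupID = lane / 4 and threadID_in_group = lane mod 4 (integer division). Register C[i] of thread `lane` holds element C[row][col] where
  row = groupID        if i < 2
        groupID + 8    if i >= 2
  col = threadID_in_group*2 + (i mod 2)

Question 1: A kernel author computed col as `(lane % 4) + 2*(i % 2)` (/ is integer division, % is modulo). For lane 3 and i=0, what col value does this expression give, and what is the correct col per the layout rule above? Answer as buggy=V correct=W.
buggy=3 correct=6

`(lane % 4) + 2*(i % 2)`[3,0]⇒3
lane 3⇒3/4=0, 3 mod 4=3
i=0  r:0+0⇒0  c:2·3+0⇒6
col: 3 vs 6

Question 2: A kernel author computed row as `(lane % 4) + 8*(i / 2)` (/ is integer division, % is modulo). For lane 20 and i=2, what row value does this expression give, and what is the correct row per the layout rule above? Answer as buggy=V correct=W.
buggy=8 correct=13

`(lane % 4) + 8*(i / 2)`[20,2]->8
20: gid=5,tid=0
[2] (5+8,0*2+0) = (13,0)
row: 8 vs 13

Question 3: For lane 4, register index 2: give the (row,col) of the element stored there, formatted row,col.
9,0

lane 4: gr=1 (4/4), th=0 (4%4)
i=2: r=1+8=9, c=0*2+0=0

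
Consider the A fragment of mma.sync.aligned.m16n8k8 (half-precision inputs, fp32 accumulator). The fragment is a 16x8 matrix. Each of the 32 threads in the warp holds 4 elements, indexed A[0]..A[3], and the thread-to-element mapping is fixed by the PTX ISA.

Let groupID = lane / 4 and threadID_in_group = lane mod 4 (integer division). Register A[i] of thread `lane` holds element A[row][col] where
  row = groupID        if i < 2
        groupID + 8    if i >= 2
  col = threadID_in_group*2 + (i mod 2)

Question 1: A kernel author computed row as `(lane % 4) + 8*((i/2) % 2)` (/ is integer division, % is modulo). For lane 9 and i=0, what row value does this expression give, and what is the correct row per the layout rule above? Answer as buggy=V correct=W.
`(lane % 4) + 8*((i/2) % 2)`[9,0]=>1
lane 9: grp=2 (9/4), tig=1 (9%4)
i=0: r=2+0=2, c=1*2+0=2
row: 1 vs 2

buggy=1 correct=2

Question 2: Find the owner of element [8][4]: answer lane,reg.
2,2

r:8=>grp=0,rB=1  c:4=>tig=2,lo=0
L=0*4+2=2  i=1*2+0=2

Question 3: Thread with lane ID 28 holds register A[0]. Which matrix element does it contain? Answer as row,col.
lane 28→28/4=7, 28 mod 4=0
i=0  r:7+0→7  c:2·0+0→0

7,0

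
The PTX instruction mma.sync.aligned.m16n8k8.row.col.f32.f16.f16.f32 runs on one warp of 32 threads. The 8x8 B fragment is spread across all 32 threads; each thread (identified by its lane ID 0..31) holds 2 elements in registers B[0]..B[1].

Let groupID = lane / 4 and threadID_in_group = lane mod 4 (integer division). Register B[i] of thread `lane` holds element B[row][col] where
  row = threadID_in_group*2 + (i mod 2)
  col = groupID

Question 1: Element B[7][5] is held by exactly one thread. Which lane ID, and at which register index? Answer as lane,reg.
23,1

c=5→G=5  r=7→T=3,p=1
L=5*4+3=23  i=1=1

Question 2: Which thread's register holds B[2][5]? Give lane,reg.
c:5=>grp=5  r:2=>tig=1,lo=0
L=5*4+1=21  i=0=0

21,0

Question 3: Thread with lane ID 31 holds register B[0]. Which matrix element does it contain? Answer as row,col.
6,7

L=31⇒gr=31>>2=7, th=31&3=3
[0]⇒row 3·2+0=6  col gr=7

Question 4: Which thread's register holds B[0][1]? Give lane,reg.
4,0

c=1->g=1  r=0->t=0,b0=0
L=1*4+0=4  i=0=0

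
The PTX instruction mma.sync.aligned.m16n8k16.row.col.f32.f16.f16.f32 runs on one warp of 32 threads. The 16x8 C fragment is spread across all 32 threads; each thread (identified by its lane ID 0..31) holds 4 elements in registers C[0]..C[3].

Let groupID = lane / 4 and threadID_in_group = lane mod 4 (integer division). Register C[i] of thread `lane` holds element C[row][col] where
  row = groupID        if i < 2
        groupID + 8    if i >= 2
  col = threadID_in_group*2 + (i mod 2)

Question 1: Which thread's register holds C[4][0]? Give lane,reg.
16,0

r:4=>grp=4,rB=0  c:0=>tig=0,lo=0
L=4*4+0=16  i=0*2+0=0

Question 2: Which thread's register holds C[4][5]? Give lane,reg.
18,1

r=4→G=4,rhi=0  c=5→T=2,p=1
L=4*4+2=18  i=0*2+1=1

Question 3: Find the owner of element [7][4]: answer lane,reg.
30,0

r:7=>grp=7,rB=0  c:4=>tig=2,lo=0
L=7*4+2=30  i=0*2+0=0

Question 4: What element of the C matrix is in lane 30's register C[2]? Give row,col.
30: gid=7,tid=2
[2] (7+8,2*2+0) = (15,4)

15,4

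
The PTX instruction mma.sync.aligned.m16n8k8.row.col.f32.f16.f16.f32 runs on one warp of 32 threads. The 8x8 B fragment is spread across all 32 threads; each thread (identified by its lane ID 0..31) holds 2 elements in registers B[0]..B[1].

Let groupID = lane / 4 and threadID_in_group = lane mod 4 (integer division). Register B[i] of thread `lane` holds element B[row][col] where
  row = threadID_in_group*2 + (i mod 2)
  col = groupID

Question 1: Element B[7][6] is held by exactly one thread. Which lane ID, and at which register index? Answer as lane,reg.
c=6→G=6  r=7→T=3,p=1
L=6*4+3=27  i=1=1

27,1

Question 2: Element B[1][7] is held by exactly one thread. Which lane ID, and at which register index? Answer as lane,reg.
c=7→G=7  r=1→T=0,p=1
L=7*4+0=28  i=1=1

28,1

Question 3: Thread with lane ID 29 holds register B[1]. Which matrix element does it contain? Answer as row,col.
lane 29: grp=7 (29/4), tig=1 (29%4)
i=1: r=1*2+1=3, c=grp=7

3,7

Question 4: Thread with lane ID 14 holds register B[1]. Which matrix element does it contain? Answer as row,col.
5,3

lane 14: G=3 (14/4), T=2 (14%4)
i=1: r=2*2+1=5, c=G=3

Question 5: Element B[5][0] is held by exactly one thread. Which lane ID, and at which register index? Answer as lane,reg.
2,1

c=0→G=0  r=5→T=2,p=1
L=0*4+2=2  i=1=1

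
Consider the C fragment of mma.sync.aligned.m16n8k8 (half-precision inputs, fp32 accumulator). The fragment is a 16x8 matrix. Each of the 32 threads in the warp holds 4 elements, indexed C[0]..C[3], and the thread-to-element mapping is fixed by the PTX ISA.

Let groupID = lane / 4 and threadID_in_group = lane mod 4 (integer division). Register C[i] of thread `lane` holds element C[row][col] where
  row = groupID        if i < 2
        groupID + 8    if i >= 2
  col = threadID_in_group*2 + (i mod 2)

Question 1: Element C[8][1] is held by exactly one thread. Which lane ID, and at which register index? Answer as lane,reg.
0,3

r=8->g=0,rb=1  c=1->t=0,b0=1
L=0*4+0=0  i=1*2+1=3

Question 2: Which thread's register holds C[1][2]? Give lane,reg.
r:1=>grp=1,rB=0  c:2=>tig=1,lo=0
L=1*4+1=5  i=0*2+0=0

5,0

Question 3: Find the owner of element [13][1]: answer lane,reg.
20,3

r=13⇒gr=5,Rb=1  c=1⇒th=0,odd=1
L=5*4+0=20  i=1*2+1=3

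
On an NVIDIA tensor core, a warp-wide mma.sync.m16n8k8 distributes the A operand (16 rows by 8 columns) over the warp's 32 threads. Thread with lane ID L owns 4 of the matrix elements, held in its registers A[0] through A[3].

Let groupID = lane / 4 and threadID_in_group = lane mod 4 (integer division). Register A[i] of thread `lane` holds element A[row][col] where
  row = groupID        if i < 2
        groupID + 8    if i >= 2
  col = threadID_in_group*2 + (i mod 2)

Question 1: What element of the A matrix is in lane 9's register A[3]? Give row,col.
10,3

lane 9⇒9/4=2, 9 mod 4=1
i=3  r:2+8⇒10  c:2·1+1⇒3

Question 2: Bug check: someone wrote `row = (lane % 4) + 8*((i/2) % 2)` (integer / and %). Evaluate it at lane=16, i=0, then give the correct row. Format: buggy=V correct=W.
buggy=0 correct=4

`(lane % 4) + 8*((i/2) % 2)`[16,0]=>0
lane 16: grp=4 (16/4), tig=0 (16%4)
i=0: r=4+0=4, c=0*2+0=0
row: 0 vs 4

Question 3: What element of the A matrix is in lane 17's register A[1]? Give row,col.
lane 17: gr=4 (17/4), th=1 (17%4)
i=1: r=4+0=4, c=1*2+1=3

4,3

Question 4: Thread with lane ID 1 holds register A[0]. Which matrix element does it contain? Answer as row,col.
0,2

lane 1->1/4=0, 1 mod 4=1
i=0  r:0+0->0  c:2·1+0->2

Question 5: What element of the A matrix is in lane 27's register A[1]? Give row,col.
lane 27->27/4=6, 27 mod 4=3
i=1  r:6+0->6  c:2·3+1->7

6,7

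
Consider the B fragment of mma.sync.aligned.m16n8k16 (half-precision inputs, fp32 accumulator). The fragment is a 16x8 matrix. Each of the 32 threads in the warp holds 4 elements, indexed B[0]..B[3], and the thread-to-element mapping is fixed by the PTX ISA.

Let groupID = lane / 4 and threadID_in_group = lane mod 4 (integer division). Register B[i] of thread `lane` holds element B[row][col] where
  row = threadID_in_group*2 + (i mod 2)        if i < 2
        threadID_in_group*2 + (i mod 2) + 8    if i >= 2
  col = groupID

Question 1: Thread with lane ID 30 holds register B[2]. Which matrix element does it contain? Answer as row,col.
12,7

lane 30→30/4=7, 30 mod 4=2
i=2  r:2·2+0+8→12  c:7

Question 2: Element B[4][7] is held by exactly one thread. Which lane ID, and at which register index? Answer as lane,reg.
30,0

c=7⇒gr=7  r=4⇒Rb=0,th=2,odd=0
L=7*4+2=30  i=0*2+0=0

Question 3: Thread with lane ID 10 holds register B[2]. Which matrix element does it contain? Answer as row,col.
12,2

L=10->g=10>>2=2, t=10&3=2
[2]->row 2·2+0+8=12  col g=2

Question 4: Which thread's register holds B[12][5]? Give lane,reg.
c=5⇒gr=5  r=12⇒Rb=1,th=2,odd=0
L=5*4+2=22  i=1*2+0=2

22,2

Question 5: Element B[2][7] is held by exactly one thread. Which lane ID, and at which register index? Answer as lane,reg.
29,0

c=7→G=7  r=2→rhi=0,T=1,p=0
L=7*4+1=29  i=0*2+0=0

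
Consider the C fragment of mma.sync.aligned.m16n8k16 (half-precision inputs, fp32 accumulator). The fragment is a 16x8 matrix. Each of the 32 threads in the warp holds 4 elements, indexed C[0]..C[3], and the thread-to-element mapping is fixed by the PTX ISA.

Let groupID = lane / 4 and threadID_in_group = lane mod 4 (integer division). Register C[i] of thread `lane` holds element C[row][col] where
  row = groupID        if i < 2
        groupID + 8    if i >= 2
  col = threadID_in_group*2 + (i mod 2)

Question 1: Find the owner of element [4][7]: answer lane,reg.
19,1

r=4->g=4,rb=0  c=7->t=3,b0=1
L=4*4+3=19  i=0*2+1=1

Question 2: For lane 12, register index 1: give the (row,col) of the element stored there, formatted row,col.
lane 12->12/4=3, 12 mod 4=0
i=1  r:3+0->3  c:2·0+1->1

3,1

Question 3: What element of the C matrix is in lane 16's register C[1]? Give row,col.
4,1

16: gr=4,th=0
[1] (4+0,0*2+1) = (4,1)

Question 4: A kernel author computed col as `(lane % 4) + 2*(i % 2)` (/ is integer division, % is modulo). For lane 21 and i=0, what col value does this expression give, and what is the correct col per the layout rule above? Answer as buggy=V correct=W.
buggy=1 correct=2

`(lane % 4) + 2*(i % 2)`[21,0]=>1
lane 21: grp=5 (21/4), tig=1 (21%4)
i=0: r=5+0=5, c=1*2+0=2
col: 1 vs 2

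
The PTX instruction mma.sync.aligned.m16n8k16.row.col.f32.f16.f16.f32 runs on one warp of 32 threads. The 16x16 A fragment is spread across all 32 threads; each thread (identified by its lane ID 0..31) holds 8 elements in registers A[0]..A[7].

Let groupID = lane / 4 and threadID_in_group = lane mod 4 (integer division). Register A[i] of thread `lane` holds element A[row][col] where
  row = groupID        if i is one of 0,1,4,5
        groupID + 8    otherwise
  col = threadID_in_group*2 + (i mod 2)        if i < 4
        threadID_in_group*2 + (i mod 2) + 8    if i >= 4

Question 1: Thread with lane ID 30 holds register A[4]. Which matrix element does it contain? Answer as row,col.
7,12

L=30->gid=30>>2=7, tid=30&3=2
[4]->row 7+0=7  col 2·2+0+8=12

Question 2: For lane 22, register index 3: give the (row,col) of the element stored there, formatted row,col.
13,5

L=22=>grp=22>>2=5, tig=22&3=2
[3]=>row 5+8=13  col 2·2+1+0=5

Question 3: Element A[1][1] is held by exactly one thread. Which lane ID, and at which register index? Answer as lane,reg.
r: 1->gid=1,r8=0  c: 1->c8=0,tid=0,i&1=1
L=1*4+0=4  i=0*4+0*2+1=1

4,1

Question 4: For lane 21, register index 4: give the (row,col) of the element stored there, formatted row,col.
lane 21: grp=5 (21/4), tig=1 (21%4)
i=4: r=5+0=5, c=1*2+0+8=10

5,10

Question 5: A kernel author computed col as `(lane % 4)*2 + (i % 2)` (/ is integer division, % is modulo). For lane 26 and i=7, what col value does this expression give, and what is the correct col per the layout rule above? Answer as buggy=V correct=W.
buggy=5 correct=13

`(lane % 4)*2 + (i % 2)`[26,7]=>5
lane 26: grp=6 (26/4), tig=2 (26%4)
i=7: r=6+8=14, c=2*2+1+8=13
col: 5 vs 13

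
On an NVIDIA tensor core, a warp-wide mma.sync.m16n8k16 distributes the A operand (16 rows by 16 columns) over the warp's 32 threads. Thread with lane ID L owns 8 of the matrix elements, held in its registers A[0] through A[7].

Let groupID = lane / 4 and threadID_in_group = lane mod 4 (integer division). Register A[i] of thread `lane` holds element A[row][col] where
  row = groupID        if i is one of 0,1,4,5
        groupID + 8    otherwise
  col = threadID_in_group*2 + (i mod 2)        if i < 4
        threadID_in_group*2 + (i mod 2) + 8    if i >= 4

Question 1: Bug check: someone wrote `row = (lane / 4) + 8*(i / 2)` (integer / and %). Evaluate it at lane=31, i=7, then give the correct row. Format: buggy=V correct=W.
`(lane / 4) + 8*(i / 2)`[31,7]⇒31
L=31⇒gr=31>>2=7, th=31&3=3
[7]⇒row 7+8=15  col 3·2+1+8=15
row: 31 vs 15

buggy=31 correct=15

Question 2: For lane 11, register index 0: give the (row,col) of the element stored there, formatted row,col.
11: g=2,t=3
[0] (2+0,3*2+0+0) = (2,6)

2,6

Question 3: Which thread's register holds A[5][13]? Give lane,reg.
r=5→G=5,rhi=0  c=13→chi=1,T=2,p=1
L=5*4+2=22  i=1*4+0*2+1=5

22,5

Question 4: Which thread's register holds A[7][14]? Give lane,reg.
r=7->g=7,rb=0  c=14->cb=1,t=3,b0=0
L=7*4+3=31  i=1*4+0*2+0=4

31,4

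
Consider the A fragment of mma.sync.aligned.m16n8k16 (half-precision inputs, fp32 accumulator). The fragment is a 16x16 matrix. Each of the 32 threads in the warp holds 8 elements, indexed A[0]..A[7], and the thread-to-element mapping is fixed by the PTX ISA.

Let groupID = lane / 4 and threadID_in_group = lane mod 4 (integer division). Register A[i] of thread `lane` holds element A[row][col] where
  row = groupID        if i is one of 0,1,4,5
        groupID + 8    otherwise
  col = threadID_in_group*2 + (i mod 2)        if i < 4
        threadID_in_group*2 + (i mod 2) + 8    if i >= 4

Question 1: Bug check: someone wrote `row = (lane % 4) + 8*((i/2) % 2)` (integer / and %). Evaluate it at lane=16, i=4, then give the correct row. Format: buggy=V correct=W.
`(lane % 4) + 8*((i/2) % 2)`[16,4]->0
lane 16: g=4 (16/4), t=0 (16%4)
i=4: r=4+0=4, c=0*2+0+8=8
row: 0 vs 4

buggy=0 correct=4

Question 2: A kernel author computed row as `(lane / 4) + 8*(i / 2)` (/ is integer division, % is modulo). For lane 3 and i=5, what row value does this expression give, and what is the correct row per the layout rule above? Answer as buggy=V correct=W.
`(lane / 4) + 8*(i / 2)`[3,5]⇒16
lane 3⇒3/4=0, 3 mod 4=3
i=5  r:0+0⇒0  c:2·3+1+8⇒15
row: 16 vs 0

buggy=16 correct=0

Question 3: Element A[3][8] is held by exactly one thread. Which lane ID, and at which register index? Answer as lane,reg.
12,4

r=3⇒gr=3,Rb=0  c=8⇒Cb=1,th=0,odd=0
L=3*4+0=12  i=1*4+0*2+0=4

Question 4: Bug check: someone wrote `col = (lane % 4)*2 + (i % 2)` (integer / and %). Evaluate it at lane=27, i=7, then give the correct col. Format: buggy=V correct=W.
buggy=7 correct=15

`(lane % 4)*2 + (i % 2)`[27,7]->7
27: g=6,t=3
[7] (6+8,3*2+1+8) = (14,15)
col: 7 vs 15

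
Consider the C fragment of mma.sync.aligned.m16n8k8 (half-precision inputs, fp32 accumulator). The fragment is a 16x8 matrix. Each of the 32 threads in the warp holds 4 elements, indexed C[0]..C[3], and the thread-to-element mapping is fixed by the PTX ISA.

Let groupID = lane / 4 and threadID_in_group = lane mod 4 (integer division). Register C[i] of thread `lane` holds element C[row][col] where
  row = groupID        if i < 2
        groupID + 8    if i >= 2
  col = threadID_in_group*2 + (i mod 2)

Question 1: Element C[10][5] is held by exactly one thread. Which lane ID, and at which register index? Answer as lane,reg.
r=10⇒gr=2,Rb=1  c=5⇒th=2,odd=1
L=2*4+2=10  i=1*2+1=3

10,3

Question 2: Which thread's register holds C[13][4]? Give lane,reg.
r: 13->gid=5,r8=1  c: 4->tid=2,i&1=0
L=5*4+2=22  i=1*2+0=2

22,2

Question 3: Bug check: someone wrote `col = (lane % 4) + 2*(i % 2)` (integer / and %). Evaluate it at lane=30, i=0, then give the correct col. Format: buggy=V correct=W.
buggy=2 correct=4

`(lane % 4) + 2*(i % 2)`[30,0]→2
lane 30→30/4=7, 30 mod 4=2
i=0  r:7+0→7  c:2·2+0→4
col: 2 vs 4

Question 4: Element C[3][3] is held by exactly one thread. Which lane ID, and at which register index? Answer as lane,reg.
13,1

r=3→G=3,rhi=0  c=3→T=1,p=1
L=3*4+1=13  i=0*2+1=1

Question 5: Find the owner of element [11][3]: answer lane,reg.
13,3

r=11→G=3,rhi=1  c=3→T=1,p=1
L=3*4+1=13  i=1*2+1=3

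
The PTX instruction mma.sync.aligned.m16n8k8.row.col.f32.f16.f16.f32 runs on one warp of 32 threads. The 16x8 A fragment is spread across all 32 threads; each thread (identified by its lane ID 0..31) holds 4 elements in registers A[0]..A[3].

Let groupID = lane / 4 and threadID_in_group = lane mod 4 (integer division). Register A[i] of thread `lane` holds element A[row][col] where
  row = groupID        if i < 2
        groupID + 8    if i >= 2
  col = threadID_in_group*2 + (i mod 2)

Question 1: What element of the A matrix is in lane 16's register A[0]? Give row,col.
16: g=4,t=0
[0] (4+0,0*2+0) = (4,0)

4,0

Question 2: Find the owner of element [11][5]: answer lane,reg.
14,3

r:11=>grp=3,rB=1  c:5=>tig=2,lo=1
L=3*4+2=14  i=1*2+1=3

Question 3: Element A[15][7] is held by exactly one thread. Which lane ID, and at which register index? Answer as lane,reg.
r:15=>grp=7,rB=1  c:7=>tig=3,lo=1
L=7*4+3=31  i=1*2+1=3

31,3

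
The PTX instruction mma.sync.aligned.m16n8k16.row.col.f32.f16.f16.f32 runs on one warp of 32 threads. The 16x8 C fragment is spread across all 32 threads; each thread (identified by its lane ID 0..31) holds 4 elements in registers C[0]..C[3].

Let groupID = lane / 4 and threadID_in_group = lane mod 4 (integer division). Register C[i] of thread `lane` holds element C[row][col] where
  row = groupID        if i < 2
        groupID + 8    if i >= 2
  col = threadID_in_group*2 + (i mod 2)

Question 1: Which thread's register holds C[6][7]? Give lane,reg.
27,1

r=6->g=6,rb=0  c=7->t=3,b0=1
L=6*4+3=27  i=0*2+1=1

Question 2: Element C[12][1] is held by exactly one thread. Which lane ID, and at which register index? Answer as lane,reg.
r:12=>grp=4,rB=1  c:1=>tig=0,lo=1
L=4*4+0=16  i=1*2+1=3

16,3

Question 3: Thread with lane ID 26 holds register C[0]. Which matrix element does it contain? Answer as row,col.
6,4

lane 26⇒26/4=6, 26 mod 4=2
i=0  r:6+0⇒6  c:2·2+0⇒4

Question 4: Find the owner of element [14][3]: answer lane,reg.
25,3

r: 14->gid=6,r8=1  c: 3->tid=1,i&1=1
L=6*4+1=25  i=1*2+1=3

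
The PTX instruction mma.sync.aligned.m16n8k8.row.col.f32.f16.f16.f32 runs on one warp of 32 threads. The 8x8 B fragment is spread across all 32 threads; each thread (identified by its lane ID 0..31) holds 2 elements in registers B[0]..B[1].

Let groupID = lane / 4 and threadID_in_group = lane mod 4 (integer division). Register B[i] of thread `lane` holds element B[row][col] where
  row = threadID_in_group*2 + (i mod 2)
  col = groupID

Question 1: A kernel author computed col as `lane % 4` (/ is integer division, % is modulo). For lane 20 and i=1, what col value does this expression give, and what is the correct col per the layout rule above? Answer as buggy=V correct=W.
`lane % 4`[20,1]→0
L=20→G=20>>2=5, T=20&3=0
[1]→row 0·2+1=1  col G=5
col: 0 vs 5

buggy=0 correct=5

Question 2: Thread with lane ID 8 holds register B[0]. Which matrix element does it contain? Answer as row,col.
8: g=2,t=0
[0] (0*2+0,2) = (0,2)

0,2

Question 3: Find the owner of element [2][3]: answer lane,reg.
c:3=>grp=3  r:2=>tig=1,lo=0
L=3*4+1=13  i=0=0

13,0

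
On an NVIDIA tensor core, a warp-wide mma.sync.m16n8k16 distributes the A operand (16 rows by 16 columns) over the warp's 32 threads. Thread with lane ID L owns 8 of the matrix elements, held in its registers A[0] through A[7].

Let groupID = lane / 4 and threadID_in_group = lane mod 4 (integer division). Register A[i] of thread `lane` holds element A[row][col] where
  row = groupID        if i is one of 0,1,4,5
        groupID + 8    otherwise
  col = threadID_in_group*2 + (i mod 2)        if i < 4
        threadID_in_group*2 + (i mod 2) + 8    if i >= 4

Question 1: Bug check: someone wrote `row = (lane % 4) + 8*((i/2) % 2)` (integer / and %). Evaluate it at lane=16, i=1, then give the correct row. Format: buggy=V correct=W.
buggy=0 correct=4

`(lane % 4) + 8*((i/2) % 2)`[16,1]⇒0
lane 16⇒16/4=4, 16 mod 4=0
i=1  r:4+0⇒4  c:2·0+1+0⇒1
row: 0 vs 4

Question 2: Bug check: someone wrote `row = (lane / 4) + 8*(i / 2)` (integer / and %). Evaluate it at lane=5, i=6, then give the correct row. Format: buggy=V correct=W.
buggy=25 correct=9

`(lane / 4) + 8*(i / 2)`[5,6]->25
lane 5->5/4=1, 5 mod 4=1
i=6  r:1+8->9  c:2·1+0+8->10
row: 25 vs 9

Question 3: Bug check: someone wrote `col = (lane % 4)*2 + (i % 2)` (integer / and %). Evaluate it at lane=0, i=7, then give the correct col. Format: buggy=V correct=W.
buggy=1 correct=9

`(lane % 4)*2 + (i % 2)`[0,7]→1
lane 0→0/4=0, 0 mod 4=0
i=7  r:0+8→8  c:2·0+1+8→9
col: 1 vs 9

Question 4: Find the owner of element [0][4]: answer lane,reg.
2,0

r=0→G=0,rhi=0  c=4→chi=0,T=2,p=0
L=0*4+2=2  i=0*4+0*2+0=0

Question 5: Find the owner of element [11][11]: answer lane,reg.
13,7

r=11⇒gr=3,Rb=1  c=11⇒Cb=1,th=1,odd=1
L=3*4+1=13  i=1*4+1*2+1=7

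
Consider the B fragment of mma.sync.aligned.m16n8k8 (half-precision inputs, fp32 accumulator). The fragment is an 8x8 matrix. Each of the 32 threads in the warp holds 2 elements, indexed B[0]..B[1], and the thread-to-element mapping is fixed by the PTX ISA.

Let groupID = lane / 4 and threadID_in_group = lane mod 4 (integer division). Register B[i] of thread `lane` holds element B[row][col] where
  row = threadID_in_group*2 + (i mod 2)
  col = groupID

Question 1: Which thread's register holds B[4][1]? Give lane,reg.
6,0

c=1→G=1  r=4→T=2,p=0
L=1*4+2=6  i=0=0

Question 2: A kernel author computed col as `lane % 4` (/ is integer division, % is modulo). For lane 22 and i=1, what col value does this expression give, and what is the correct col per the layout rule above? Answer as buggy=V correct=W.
buggy=2 correct=5

`lane % 4`[22,1]→2
lane 22: G=5 (22/4), T=2 (22%4)
i=1: r=2*2+1=5, c=G=5
col: 2 vs 5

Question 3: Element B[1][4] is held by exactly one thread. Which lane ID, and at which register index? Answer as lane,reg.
16,1

c=4->g=4  r=1->t=0,b0=1
L=4*4+0=16  i=1=1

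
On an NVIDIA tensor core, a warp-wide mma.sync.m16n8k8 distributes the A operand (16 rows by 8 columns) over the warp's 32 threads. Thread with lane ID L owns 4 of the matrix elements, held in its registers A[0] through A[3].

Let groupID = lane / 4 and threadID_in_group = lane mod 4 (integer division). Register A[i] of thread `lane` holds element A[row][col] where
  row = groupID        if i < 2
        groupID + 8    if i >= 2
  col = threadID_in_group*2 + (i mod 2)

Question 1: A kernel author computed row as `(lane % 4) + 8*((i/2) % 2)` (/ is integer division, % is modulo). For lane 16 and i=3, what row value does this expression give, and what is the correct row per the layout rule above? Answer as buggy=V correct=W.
`(lane % 4) + 8*((i/2) % 2)`[16,3]->8
L=16->g=16>>2=4, t=16&3=0
[3]->row 4+8=12  col 0·2+1=1
row: 8 vs 12

buggy=8 correct=12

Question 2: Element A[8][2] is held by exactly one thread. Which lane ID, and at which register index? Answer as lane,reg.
r: 8->gid=0,r8=1  c: 2->tid=1,i&1=0
L=0*4+1=1  i=1*2+0=2

1,2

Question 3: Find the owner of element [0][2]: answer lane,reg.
1,0

r=0⇒gr=0,Rb=0  c=2⇒th=1,odd=0
L=0*4+1=1  i=0*2+0=0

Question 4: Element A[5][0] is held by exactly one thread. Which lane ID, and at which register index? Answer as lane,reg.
r=5→G=5,rhi=0  c=0→T=0,p=0
L=5*4+0=20  i=0*2+0=0

20,0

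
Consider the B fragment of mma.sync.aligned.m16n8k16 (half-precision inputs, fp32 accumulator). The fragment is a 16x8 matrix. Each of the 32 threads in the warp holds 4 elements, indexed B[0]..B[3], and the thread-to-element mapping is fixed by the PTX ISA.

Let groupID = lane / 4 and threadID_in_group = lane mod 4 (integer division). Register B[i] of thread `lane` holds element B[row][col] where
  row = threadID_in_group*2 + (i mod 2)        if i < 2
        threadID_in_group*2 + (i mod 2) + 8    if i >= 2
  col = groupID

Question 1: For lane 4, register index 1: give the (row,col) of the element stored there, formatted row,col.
lane 4=>4/4=1, 4 mod 4=0
i=1  r:2·0+1+0=>1  c:1

1,1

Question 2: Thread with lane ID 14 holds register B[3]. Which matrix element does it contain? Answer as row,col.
13,3

14: g=3,t=2
[3] (2*2+1+8,3) = (13,3)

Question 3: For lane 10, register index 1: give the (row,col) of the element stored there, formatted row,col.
5,2

lane 10→10/4=2, 10 mod 4=2
i=1  r:2·2+1+0→5  c:2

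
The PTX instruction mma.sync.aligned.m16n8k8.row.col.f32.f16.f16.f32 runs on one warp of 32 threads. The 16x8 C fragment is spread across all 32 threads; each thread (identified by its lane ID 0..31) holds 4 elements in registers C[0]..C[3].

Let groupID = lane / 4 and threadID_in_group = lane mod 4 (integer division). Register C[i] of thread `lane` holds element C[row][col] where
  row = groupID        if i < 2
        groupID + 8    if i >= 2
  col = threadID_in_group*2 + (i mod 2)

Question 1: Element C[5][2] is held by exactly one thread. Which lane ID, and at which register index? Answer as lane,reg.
r=5->g=5,rb=0  c=2->t=1,b0=0
L=5*4+1=21  i=0*2+0=0

21,0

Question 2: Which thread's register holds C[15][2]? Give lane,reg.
r: 15->gid=7,r8=1  c: 2->tid=1,i&1=0
L=7*4+1=29  i=1*2+0=2

29,2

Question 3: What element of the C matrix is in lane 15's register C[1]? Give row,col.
3,7

lane 15: gr=3 (15/4), th=3 (15%4)
i=1: r=3+0=3, c=3*2+1=7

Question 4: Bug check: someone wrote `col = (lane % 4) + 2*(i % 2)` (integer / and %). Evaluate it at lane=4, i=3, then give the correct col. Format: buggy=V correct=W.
buggy=2 correct=1

`(lane % 4) + 2*(i % 2)`[4,3]⇒2
L=4⇒gr=4>>2=1, th=4&3=0
[3]⇒row 1+8=9  col 0·2+1=1
col: 2 vs 1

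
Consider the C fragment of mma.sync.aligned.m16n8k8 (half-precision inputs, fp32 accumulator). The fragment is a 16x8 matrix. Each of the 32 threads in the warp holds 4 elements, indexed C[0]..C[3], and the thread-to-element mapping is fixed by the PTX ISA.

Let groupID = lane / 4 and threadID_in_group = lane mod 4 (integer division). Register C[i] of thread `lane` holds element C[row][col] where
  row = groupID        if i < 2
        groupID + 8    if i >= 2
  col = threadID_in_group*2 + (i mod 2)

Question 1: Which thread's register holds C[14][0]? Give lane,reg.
r=14→G=6,rhi=1  c=0→T=0,p=0
L=6*4+0=24  i=1*2+0=2

24,2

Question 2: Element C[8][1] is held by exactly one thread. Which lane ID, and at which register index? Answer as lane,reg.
0,3

r=8->g=0,rb=1  c=1->t=0,b0=1
L=0*4+0=0  i=1*2+1=3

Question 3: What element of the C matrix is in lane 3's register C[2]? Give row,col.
8,6

L=3->g=3>>2=0, t=3&3=3
[2]->row 0+8=8  col 3·2+0=6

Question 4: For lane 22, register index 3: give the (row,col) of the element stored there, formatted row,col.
13,5

lane 22: gr=5 (22/4), th=2 (22%4)
i=3: r=5+8=13, c=2*2+1=5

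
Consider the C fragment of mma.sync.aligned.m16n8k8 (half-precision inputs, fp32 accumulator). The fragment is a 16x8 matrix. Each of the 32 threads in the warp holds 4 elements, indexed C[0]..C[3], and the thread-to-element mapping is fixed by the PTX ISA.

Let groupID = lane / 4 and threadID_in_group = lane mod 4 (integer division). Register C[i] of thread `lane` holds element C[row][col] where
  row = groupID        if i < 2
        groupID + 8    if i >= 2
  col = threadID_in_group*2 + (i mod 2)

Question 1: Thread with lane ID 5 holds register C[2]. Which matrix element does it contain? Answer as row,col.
9,2

L=5->g=5>>2=1, t=5&3=1
[2]->row 1+8=9  col 1·2+0=2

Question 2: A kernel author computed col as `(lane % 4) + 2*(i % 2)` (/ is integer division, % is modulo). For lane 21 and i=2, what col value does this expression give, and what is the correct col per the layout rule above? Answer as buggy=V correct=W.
buggy=1 correct=2

`(lane % 4) + 2*(i % 2)`[21,2]->1
lane 21->21/4=5, 21 mod 4=1
i=2  r:5+8->13  c:2·1+0->2
col: 1 vs 2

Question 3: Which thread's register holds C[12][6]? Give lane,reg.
19,2

r: 12->gid=4,r8=1  c: 6->tid=3,i&1=0
L=4*4+3=19  i=1*2+0=2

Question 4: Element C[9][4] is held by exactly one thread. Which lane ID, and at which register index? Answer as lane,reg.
6,2

r: 9->gid=1,r8=1  c: 4->tid=2,i&1=0
L=1*4+2=6  i=1*2+0=2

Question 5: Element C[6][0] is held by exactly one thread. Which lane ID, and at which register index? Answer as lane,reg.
r: 6->gid=6,r8=0  c: 0->tid=0,i&1=0
L=6*4+0=24  i=0*2+0=0

24,0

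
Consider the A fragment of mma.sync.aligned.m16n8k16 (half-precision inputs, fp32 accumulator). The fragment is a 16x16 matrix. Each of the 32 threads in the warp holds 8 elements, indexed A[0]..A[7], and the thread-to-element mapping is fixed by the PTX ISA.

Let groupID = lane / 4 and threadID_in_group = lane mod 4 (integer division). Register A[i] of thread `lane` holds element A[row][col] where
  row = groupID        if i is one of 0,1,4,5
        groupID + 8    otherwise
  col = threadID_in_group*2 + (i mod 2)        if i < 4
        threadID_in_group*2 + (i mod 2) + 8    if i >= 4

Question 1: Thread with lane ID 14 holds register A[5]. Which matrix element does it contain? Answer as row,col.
3,13

lane 14: gr=3 (14/4), th=2 (14%4)
i=5: r=3+0=3, c=2*2+1+8=13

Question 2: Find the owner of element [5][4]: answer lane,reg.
22,0

r: 5->gid=5,r8=0  c: 4->c8=0,tid=2,i&1=0
L=5*4+2=22  i=0*4+0*2+0=0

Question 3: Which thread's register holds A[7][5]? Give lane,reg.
r=7⇒gr=7,Rb=0  c=5⇒Cb=0,th=2,odd=1
L=7*4+2=30  i=0*4+0*2+1=1

30,1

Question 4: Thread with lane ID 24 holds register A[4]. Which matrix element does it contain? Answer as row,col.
24: gr=6,th=0
[4] (6+0,0*2+0+8) = (6,8)

6,8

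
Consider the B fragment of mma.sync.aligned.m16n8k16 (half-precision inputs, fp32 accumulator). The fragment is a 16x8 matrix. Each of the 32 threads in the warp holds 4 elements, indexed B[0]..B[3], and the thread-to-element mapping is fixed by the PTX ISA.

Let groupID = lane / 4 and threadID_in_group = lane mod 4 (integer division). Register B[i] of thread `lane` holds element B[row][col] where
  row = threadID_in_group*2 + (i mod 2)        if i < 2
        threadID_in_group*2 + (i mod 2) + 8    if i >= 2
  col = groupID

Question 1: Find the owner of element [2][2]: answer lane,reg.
9,0

c: 2->gid=2  r: 2->r8=0,tid=1,i&1=0
L=2*4+1=9  i=0*2+0=0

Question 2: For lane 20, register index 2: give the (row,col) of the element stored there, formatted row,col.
8,5

lane 20: g=5 (20/4), t=0 (20%4)
i=2: r=0*2+0+8=8, c=g=5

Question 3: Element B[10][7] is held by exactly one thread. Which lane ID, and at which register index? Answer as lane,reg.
29,2

c:7=>grp=7  r:10=>rB=1,tig=1,lo=0
L=7*4+1=29  i=1*2+0=2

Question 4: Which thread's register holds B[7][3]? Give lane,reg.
c: 3->gid=3  r: 7->r8=0,tid=3,i&1=1
L=3*4+3=15  i=0*2+1=1

15,1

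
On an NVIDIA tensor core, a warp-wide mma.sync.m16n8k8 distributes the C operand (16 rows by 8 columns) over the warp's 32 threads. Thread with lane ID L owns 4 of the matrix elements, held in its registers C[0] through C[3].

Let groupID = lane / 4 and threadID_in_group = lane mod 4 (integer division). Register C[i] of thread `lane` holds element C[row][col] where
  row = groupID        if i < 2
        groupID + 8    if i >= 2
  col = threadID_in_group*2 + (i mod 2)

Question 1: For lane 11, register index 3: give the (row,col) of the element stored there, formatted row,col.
lane 11->11/4=2, 11 mod 4=3
i=3  r:2+8->10  c:2·3+1->7

10,7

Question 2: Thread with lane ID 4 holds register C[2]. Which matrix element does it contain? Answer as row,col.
4: G=1,T=0
[2] (1+8,0*2+0) = (9,0)

9,0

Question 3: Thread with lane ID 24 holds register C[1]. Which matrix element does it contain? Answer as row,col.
lane 24: G=6 (24/4), T=0 (24%4)
i=1: r=6+0=6, c=0*2+1=1

6,1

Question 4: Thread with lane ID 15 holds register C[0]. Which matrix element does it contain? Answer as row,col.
3,6

15: g=3,t=3
[0] (3+0,3*2+0) = (3,6)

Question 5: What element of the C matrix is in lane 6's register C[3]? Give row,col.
lane 6⇒6/4=1, 6 mod 4=2
i=3  r:1+8⇒9  c:2·2+1⇒5

9,5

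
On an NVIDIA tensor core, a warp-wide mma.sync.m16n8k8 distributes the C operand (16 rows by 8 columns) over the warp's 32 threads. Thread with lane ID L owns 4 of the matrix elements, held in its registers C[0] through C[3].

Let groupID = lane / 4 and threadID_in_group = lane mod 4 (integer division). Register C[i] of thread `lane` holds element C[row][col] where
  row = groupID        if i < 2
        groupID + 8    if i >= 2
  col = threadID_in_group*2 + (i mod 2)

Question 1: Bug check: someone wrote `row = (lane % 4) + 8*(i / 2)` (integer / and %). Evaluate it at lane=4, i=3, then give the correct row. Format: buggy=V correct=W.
buggy=8 correct=9

`(lane % 4) + 8*(i / 2)`[4,3]->8
lane 4->4/4=1, 4 mod 4=0
i=3  r:1+8->9  c:2·0+1->1
row: 8 vs 9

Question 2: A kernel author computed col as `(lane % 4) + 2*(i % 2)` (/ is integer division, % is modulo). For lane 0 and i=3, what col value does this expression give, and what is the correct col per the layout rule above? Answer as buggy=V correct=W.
buggy=2 correct=1

`(lane % 4) + 2*(i % 2)`[0,3]->2
0: gid=0,tid=0
[3] (0+8,0*2+1) = (8,1)
col: 2 vs 1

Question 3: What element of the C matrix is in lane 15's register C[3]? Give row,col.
lane 15: gid=3 (15/4), tid=3 (15%4)
i=3: r=3+8=11, c=3*2+1=7

11,7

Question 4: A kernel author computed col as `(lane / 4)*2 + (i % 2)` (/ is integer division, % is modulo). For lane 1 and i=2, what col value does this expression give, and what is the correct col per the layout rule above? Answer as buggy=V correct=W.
`(lane / 4)*2 + (i % 2)`[1,2]⇒0
1: gr=0,th=1
[2] (0+8,1*2+0) = (8,2)
col: 0 vs 2

buggy=0 correct=2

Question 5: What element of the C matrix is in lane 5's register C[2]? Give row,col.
9,2

lane 5: gr=1 (5/4), th=1 (5%4)
i=2: r=1+8=9, c=1*2+0=2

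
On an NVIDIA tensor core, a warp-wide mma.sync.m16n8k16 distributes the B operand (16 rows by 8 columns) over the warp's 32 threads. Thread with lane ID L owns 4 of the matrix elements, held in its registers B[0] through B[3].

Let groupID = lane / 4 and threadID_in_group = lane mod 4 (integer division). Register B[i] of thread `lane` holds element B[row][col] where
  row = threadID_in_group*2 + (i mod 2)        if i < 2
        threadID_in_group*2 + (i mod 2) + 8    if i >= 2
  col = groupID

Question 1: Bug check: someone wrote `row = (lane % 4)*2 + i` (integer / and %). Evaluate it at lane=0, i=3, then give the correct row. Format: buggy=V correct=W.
buggy=3 correct=9

`(lane % 4)*2 + i`[0,3]->3
lane 0: g=0 (0/4), t=0 (0%4)
i=3: r=0*2+1+8=9, c=g=0
row: 3 vs 9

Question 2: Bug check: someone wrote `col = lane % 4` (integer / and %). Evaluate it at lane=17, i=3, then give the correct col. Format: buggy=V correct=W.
`lane % 4`[17,3]=>1
lane 17=>17/4=4, 17 mod 4=1
i=3  r:2·1+1+8=>11  c:4
col: 1 vs 4

buggy=1 correct=4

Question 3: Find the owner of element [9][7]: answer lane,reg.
c:7=>grp=7  r:9=>rB=1,tig=0,lo=1
L=7*4+0=28  i=1*2+1=3

28,3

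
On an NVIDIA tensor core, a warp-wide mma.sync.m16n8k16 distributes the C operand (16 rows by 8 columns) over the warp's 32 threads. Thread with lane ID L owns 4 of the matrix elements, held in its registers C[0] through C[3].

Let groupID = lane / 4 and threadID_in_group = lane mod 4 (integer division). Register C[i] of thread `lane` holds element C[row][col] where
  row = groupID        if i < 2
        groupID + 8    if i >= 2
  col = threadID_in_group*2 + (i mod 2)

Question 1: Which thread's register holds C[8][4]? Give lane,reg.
r=8→G=0,rhi=1  c=4→T=2,p=0
L=0*4+2=2  i=1*2+0=2

2,2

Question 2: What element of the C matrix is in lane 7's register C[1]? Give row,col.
lane 7->7/4=1, 7 mod 4=3
i=1  r:1+0->1  c:2·3+1->7

1,7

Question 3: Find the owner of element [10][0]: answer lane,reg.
8,2

r:10=>grp=2,rB=1  c:0=>tig=0,lo=0
L=2*4+0=8  i=1*2+0=2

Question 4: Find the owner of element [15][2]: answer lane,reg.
29,2

r:15=>grp=7,rB=1  c:2=>tig=1,lo=0
L=7*4+1=29  i=1*2+0=2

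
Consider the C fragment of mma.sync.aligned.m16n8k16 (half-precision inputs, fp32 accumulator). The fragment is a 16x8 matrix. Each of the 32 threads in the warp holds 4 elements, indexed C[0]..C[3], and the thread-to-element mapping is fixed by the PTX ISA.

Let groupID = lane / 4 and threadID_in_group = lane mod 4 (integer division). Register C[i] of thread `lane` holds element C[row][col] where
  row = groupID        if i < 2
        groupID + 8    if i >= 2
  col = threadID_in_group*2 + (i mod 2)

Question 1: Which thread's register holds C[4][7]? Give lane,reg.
r: 4->gid=4,r8=0  c: 7->tid=3,i&1=1
L=4*4+3=19  i=0*2+1=1

19,1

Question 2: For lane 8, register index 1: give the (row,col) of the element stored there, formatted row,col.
2,1

L=8->g=8>>2=2, t=8&3=0
[1]->row 2+0=2  col 0·2+1=1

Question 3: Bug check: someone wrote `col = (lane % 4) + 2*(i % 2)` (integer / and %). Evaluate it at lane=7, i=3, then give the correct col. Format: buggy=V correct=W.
`(lane % 4) + 2*(i % 2)`[7,3]⇒5
7: gr=1,th=3
[3] (1+8,3*2+1) = (9,7)
col: 5 vs 7

buggy=5 correct=7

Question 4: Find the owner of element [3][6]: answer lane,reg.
15,0

r=3⇒gr=3,Rb=0  c=6⇒th=3,odd=0
L=3*4+3=15  i=0*2+0=0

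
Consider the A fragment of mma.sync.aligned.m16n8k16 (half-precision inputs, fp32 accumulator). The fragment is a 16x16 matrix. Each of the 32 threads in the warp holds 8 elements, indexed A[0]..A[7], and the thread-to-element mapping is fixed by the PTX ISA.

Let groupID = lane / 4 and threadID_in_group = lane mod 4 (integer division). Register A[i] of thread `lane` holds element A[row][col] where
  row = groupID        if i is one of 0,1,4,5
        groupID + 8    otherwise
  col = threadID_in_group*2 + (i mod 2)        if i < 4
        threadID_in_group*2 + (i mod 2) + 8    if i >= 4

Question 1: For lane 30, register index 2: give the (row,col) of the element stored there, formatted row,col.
15,4

lane 30->30/4=7, 30 mod 4=2
i=2  r:7+8->15  c:2·2+0+0->4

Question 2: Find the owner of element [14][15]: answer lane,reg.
27,7

r:14=>grp=6,rB=1  c:15=>cB=1,tig=3,lo=1
L=6*4+3=27  i=1*4+1*2+1=7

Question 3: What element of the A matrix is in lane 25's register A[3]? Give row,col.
L=25->gid=25>>2=6, tid=25&3=1
[3]->row 6+8=14  col 1·2+1+0=3

14,3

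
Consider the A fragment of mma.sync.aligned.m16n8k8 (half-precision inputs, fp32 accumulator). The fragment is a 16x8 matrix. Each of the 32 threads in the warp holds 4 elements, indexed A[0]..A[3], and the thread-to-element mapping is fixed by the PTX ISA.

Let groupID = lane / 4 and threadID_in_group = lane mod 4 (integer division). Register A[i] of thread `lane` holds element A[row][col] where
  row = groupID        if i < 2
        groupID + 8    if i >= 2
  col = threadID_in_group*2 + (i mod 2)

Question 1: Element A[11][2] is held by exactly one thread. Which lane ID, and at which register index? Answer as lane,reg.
r=11⇒gr=3,Rb=1  c=2⇒th=1,odd=0
L=3*4+1=13  i=1*2+0=2

13,2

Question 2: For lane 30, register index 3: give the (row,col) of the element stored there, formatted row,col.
15,5

lane 30=>30/4=7, 30 mod 4=2
i=3  r:7+8=>15  c:2·2+1=>5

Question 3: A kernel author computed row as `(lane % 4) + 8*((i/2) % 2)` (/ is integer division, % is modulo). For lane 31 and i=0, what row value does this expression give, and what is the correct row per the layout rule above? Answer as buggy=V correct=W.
`(lane % 4) + 8*((i/2) % 2)`[31,0]⇒3
lane 31: gr=7 (31/4), th=3 (31%4)
i=0: r=7+0=7, c=3*2+0=6
row: 3 vs 7

buggy=3 correct=7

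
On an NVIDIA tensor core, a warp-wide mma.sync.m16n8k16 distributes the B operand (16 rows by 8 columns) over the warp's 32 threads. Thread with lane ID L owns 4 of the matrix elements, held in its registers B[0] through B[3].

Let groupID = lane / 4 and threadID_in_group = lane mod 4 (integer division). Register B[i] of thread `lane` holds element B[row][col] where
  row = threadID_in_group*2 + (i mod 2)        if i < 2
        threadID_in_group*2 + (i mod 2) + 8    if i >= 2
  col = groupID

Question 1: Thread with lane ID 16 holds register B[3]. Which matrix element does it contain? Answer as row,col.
lane 16: gr=4 (16/4), th=0 (16%4)
i=3: r=0*2+1+8=9, c=gr=4

9,4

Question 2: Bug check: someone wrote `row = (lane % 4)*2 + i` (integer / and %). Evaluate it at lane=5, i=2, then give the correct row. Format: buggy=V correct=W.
buggy=4 correct=10

`(lane % 4)*2 + i`[5,2]->4
lane 5->5/4=1, 5 mod 4=1
i=2  r:2·1+0+8->10  c:1
row: 4 vs 10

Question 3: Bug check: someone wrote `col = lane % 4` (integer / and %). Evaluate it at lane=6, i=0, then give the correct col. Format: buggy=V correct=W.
`lane % 4`[6,0]⇒2
L=6⇒gr=6>>2=1, th=6&3=2
[0]⇒row 2·2+0+0=4  col gr=1
col: 2 vs 1

buggy=2 correct=1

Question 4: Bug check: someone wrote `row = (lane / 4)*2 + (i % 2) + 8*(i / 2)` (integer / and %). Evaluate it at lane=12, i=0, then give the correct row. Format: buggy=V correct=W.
buggy=6 correct=0

`(lane / 4)*2 + (i % 2) + 8*(i / 2)`[12,0]->6
lane 12: gid=3 (12/4), tid=0 (12%4)
i=0: r=0*2+0+0=0, c=gid=3
row: 6 vs 0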